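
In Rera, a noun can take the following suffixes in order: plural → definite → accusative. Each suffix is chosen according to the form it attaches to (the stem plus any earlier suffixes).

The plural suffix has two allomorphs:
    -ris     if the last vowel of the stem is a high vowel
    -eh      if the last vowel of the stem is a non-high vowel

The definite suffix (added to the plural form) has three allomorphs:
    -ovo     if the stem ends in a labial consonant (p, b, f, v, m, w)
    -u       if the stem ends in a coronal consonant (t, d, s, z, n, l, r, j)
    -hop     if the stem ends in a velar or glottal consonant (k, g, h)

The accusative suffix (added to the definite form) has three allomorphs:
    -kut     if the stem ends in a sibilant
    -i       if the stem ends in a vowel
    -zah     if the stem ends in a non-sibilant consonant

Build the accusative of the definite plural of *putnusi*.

*putnusi*: last vowel = /i/, a high vowel → -ris → *putnusiris*.
The plural form *putnusiris*: final consonant = /s/, coronal → -u → *putnusirisu*.
Since the final sound of the definite form *putnusirisu* is /u/ (a vowel), it takes -i, giving *putnusirisui*.

putnusirisui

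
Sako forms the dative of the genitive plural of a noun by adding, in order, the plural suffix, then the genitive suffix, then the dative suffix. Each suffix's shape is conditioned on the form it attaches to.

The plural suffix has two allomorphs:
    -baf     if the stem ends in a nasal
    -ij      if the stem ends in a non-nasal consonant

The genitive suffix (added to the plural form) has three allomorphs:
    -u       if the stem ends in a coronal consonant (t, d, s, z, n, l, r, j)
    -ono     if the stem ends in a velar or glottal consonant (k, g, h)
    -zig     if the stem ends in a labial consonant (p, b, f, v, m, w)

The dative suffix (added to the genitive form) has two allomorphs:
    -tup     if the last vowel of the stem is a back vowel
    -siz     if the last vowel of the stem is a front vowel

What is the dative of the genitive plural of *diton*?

*diton* — final consonant /n/ (a nasal) → -baf → *ditonbaf*.
The final consonant of the plural form *ditonbaf* is /f/, which is labial, so the genitive suffix is -zig, giving *ditonbafzig*.
The genitive form *ditonbafzig*: last vowel = /i/, a front vowel → -siz → *ditonbafzigsiz*.

ditonbafzigsiz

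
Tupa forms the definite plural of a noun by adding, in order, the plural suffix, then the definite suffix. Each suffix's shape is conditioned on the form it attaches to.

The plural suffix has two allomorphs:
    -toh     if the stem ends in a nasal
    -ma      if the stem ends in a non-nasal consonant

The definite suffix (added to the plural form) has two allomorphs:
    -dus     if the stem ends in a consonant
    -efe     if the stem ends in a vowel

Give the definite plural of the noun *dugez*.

The final consonant of *dugez* is /z/, which is non-nasal, so the plural suffix is -ma, giving *dugezma*.
The plural form *dugezma*: final sound = /a/, a vowel → -efe → *dugezmaefe*.

dugezmaefe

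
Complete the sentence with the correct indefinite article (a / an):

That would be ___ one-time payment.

a

The indefinite article is chosen by the initial *sound* of the following word, not its spelling.
*one-time* begins with the sound /wʌ/ (*one* pronounced /wʌn/) — a consonant sound.
So the article is *a*: That would be a one-time payment.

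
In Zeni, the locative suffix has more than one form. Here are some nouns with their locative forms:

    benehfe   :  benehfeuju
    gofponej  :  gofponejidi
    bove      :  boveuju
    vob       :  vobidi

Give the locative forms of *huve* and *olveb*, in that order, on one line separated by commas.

The pattern is consonant vs. vowel: -idi when the stem ends in a consonant (*gofponej*, *vob*); -uju when the stem ends in a vowel (*benehfe*, *bove*).
*huve*: final sound = /e/, a vowel → -uju → *huveuju*.
The final sound of *olveb* is /b/, which is a consonant, so the suffix is -idi, giving *olvebidi*.

huveuju, olvebidi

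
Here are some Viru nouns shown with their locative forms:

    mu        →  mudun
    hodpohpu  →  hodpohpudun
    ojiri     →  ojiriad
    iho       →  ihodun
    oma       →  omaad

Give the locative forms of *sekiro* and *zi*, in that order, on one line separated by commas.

sekirodun, ziad

Looking at the last vowel of each stem: -dun when the last vowel of the stem is a rounded vowel (*mu*, *hodpohpu*, *iho*); -ad when the last vowel of the stem is an unrounded vowel (*ojiri*, *oma*).
Since the last vowel of *sekiro* is /o/ (a rounded vowel), it takes -dun, giving *sekirodun*.
Since the last vowel of *zi* is /i/ (an unrounded vowel), it takes -ad, giving *ziad*.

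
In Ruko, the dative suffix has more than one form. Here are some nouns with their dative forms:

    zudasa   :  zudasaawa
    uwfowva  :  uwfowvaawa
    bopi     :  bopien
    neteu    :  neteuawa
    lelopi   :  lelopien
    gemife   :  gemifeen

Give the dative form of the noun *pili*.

pilien

The alternation tracks the last vowel of the stem — -en when the last vowel of the stem is a front vowel (*bopi*, *lelopi*, *gemife*); -awa when the last vowel of the stem is a back vowel (*zudasa*, *uwfowva*, *neteu*).
Since the last vowel of *pili* is /i/ (a front vowel), it takes -en, giving *pilien*.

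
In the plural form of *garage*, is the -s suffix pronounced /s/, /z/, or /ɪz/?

The stem *garage* ends in a sibilant (/s, z, ʃ, ʒ, tʃ, dʒ/).
The plural suffix surfaces as /ɪz/ after sibilants, /s/ after other voiceless consonants, and /z/ after other voiced sounds.
So the plural -s on *garage* is pronounced /ɪz/.

/ɪz/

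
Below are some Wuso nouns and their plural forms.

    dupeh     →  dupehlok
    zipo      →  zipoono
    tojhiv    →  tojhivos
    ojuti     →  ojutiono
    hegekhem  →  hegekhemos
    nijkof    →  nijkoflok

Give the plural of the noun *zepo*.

The pattern is voicing of the final sound: -lok when the stem ends in a voiceless consonant (*dupeh*, *nijkof*); -os when the stem ends in a voiced consonant (*tojhiv*, *hegekhem*); -ono when the stem ends in a vowel (*zipo*, *ojuti*).
Since the final sound of *zepo* is /o/ (a vowel), it takes -ono, giving *zepoono*.

zepoono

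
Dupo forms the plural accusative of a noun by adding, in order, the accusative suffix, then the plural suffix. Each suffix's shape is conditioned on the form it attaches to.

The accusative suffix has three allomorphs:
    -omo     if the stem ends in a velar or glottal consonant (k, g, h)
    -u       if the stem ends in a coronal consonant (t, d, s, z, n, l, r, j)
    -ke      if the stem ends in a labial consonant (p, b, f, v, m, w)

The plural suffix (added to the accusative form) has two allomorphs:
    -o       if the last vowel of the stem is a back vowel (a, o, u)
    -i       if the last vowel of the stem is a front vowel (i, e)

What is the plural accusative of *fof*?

fofkei

Since the final consonant of *fof* is /f/ (labial), it takes -ke, giving *fofke*.
The accusative form *fofke*: last vowel = /e/, a front vowel → -i → *fofkei*.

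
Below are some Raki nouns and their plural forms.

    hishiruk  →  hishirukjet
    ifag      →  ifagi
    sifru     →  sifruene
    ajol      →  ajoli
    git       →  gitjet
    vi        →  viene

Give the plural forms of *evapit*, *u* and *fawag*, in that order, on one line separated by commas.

The suffix is conditioned by the final sound: -jet when the stem ends in a voiceless consonant (*hishiruk*, *git*); -i when the stem ends in a voiced consonant (*ifag*, *ajol*); -ene when the stem ends in a vowel (*sifru*, *vi*).
The final sound of *evapit* is /t/, which is a voiceless consonant, so the suffix is -jet, giving *evapitjet*.
Since the final sound of *u* is /u/ (a vowel), it takes -ene, giving *uene*.
*fawag* — final sound /g/ (a voiced consonant) → -i → *fawagi*.

evapitjet, uene, fawagi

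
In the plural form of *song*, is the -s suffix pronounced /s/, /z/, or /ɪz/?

/z/

The stem *song* ends in a voiced non-sibilant sound.
The plural suffix surfaces as /ɪz/ after sibilants, /s/ after other voiceless consonants, and /z/ after other voiced sounds.
So the plural -s on *song* is pronounced /z/.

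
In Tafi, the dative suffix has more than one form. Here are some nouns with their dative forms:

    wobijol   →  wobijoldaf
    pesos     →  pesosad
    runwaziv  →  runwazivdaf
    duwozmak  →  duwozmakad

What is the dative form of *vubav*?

vubavdaf

The suffix is conditioned by the final consonant: -ad when the stem ends in a voiceless consonant (*pesos*, *duwozmak*); -daf when the stem ends in a voiced consonant (*wobijol*, *runwaziv*).
*vubav* — final consonant /v/ (voiced) → -daf → *vubavdaf*.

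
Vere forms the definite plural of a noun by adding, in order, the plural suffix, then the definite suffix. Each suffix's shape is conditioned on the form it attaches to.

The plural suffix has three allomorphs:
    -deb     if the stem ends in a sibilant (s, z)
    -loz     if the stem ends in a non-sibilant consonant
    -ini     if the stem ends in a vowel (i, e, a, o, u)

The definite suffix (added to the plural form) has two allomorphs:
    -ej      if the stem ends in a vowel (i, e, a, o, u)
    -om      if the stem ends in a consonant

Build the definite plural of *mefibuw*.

*mefibuw*: final sound = /w/, a non-sibilant consonant → -loz → *mefibuwloz*.
The plural form *mefibuwloz* — final sound /z/ (a consonant) → -om → *mefibuwlozom*.

mefibuwlozom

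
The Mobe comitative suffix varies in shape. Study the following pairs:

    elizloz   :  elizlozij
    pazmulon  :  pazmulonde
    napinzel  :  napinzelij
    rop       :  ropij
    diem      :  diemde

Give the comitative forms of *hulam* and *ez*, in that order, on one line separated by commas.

The pattern is nasality of the final consonant: -de when the stem ends in a nasal (*pazmulon*, *diem*); -ij when the stem ends in a non-nasal consonant (*elizloz*, *napinzel*, *rop*).
Since the final consonant of *hulam* is /m/ (a nasal), it takes -de, giving *hulamde*.
*ez* — final consonant /z/ (non-nasal) → -ij → *ezij*.

hulamde, ezij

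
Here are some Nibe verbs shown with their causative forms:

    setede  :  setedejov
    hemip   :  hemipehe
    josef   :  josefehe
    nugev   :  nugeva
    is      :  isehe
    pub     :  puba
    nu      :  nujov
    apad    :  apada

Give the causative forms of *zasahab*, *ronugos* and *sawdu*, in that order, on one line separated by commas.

Looking at the final sound of each stem: -ehe when the stem ends in a voiceless consonant (*hemip*, *josef*, *is*); -a when the stem ends in a voiced consonant (*nugev*, *pub*, *apad*); -jov when the stem ends in a vowel (*setede*, *nu*).
The final sound of *zasahab* is /b/, which is a voiced consonant, so the suffix is -a, giving *zasahaba*.
The final sound of *ronugos* is /s/, which is a voiceless consonant, so the suffix is -ehe, giving *ronugosehe*.
*sawdu*: final sound = /u/, a vowel → -jov → *sawdujov*.

zasahaba, ronugosehe, sawdujov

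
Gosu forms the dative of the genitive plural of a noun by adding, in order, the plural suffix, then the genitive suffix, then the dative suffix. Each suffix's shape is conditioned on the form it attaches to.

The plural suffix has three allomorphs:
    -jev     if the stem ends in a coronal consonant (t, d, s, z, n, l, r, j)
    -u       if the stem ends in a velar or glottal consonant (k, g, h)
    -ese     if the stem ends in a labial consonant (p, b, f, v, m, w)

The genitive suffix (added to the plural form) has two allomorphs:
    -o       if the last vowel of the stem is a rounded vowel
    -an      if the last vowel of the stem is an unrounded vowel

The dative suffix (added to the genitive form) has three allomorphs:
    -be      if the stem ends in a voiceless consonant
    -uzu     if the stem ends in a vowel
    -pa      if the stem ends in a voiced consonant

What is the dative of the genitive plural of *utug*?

utuguouzu

*utug* — final consonant /g/ (velar/glottal) → -u → *utugu*.
Since the last vowel of the plural form *utugu* is /u/ (a rounded vowel), it takes -o, giving *utuguo*.
The genitive form *utuguo* — final sound /o/ (a vowel) → -uzu → *utuguouzu*.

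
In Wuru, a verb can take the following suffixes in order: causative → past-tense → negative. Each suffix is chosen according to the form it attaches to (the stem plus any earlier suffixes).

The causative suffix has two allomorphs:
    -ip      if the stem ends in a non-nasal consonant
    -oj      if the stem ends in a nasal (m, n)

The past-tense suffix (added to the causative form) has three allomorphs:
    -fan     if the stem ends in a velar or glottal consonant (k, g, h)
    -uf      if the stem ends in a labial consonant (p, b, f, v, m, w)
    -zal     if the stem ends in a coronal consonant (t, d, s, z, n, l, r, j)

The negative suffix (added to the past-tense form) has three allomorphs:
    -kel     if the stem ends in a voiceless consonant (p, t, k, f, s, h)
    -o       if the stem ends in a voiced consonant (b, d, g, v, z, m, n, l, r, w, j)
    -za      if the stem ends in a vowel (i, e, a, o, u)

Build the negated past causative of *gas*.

Since the final consonant of *gas* is /s/ (non-nasal), it takes -ip, giving *gasip*.
The causative form *gasip* — final consonant /p/ (labial) → -uf → *gasipuf*.
The past-tense form *gasipuf*: final sound = /f/, a voiceless consonant → -kel → *gasipufkel*.

gasipufkel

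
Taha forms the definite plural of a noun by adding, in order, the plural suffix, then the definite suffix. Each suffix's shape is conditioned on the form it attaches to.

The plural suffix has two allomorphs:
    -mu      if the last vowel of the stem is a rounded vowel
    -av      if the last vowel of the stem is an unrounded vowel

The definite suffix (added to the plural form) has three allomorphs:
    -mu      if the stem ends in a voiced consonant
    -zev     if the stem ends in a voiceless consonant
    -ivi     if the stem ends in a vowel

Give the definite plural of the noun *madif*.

madifavmu

*madif*: last vowel = /i/, an unrounded vowel → -av → *madifav*.
The final sound of the plural form *madifav* is /v/, which is a voiced consonant, so the definite suffix is -mu, giving *madifavmu*.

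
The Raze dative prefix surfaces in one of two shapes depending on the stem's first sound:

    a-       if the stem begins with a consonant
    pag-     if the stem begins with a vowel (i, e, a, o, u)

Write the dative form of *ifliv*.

*ifliv* — first sound /i/ (a vowel) → pag- → *pagifliv*.

pagifliv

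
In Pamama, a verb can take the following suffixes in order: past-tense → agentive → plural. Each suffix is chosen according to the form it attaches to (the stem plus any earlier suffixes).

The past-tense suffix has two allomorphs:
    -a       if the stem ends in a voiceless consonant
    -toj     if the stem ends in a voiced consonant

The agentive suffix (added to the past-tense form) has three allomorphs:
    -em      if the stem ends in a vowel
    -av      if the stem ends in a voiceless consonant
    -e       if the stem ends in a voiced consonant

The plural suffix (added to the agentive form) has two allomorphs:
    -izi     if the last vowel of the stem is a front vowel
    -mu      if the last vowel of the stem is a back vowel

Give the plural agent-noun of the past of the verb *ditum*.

Since the final consonant of *ditum* is /m/ (voiced), it takes -toj, giving *ditumtoj*.
The past-tense form *ditumtoj* — final sound /j/ (a voiced consonant) → -e → *ditumtoje*.
The agentive form *ditumtoje* — last vowel /e/ (a front vowel) → -izi → *ditumtojeizi*.

ditumtojeizi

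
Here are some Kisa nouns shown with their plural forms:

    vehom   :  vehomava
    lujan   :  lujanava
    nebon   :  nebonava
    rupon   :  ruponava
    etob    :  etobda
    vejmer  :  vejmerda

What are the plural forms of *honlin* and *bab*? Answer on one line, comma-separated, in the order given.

The suffix is conditioned by the final consonant: -ava when the stem ends in a nasal (*vehom*, *lujan*, *nebon*, *rupon*); -da when the stem ends in a non-nasal consonant (*etob*, *vejmer*).
The final consonant of *honlin* is /n/, which is a nasal, so the suffix is -ava, giving *honlinava*.
*bab*: final consonant = /b/, non-nasal → -da → *babda*.

honlinava, babda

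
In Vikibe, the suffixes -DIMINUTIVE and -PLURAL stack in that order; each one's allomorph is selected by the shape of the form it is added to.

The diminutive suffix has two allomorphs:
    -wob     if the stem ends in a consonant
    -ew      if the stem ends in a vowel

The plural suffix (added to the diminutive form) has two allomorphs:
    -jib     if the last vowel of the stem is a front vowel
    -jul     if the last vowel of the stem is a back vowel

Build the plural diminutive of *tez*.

The final sound of *tez* is /z/, which is a consonant, so the diminutive suffix is -wob, giving *tezwob*.
The diminutive form *tezwob* — last vowel /o/ (a back vowel) → -jul → *tezwobjul*.

tezwobjul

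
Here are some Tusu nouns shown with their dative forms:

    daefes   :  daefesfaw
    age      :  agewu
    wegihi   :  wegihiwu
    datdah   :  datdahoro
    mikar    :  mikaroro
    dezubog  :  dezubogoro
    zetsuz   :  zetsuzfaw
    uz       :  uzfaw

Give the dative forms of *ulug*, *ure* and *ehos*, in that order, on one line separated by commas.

The suffix is conditioned by the final sound: -faw when the stem ends in a sibilant (*daefes*, *zetsuz*, *uz*); -oro when the stem ends in a non-sibilant consonant (*datdah*, *mikar*, *dezubog*); -wu when the stem ends in a vowel (*age*, *wegihi*).
The final sound of *ulug* is /g/, which is a non-sibilant consonant, so the suffix is -oro, giving *ulugoro*.
The final sound of *ure* is /e/, which is a vowel, so the suffix is -wu, giving *urewu*.
*ehos*: final sound = /s/, a sibilant → -faw → *ehosfaw*.

ulugoro, urewu, ehosfaw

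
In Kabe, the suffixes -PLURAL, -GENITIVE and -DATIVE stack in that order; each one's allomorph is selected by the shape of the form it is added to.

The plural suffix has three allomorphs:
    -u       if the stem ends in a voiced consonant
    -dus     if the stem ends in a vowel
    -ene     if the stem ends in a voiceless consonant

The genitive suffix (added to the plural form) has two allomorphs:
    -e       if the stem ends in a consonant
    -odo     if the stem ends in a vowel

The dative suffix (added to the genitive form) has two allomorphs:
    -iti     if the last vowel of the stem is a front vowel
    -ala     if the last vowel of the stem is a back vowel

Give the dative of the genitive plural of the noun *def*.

*def*: final sound = /f/, a voiceless consonant → -ene → *defene*.
The plural form *defene*: final sound = /e/, a vowel → -odo → *defeneodo*.
The genitive form *defeneodo* — last vowel /o/ (a back vowel) → -ala → *defeneodoala*.

defeneodoala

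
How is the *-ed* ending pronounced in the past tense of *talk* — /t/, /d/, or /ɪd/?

/t/

The stem *talk* ends in a voiceless consonant other than /t/.
The -ed suffix is realized as /ɪd/ after /t, d/; as /t/ after other voiceless consonants; and as /d/ after other voiced sounds.
So -ed on *talk* is pronounced /t/.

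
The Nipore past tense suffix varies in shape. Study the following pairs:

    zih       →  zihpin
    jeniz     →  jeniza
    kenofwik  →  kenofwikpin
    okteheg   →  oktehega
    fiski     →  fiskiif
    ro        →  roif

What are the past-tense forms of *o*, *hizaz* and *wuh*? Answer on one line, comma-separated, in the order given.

The pattern is voicing of the final sound: -pin when the stem ends in a voiceless consonant (*zih*, *kenofwik*); -a when the stem ends in a voiced consonant (*jeniz*, *okteheg*); -if when the stem ends in a vowel (*fiski*, *ro*).
*o* — final sound /o/ (a vowel) → -if → *oif*.
The final sound of *hizaz* is /z/, which is a voiced consonant, so the suffix is -a, giving *hizaza*.
Since the final sound of *wuh* is /h/ (a voiceless consonant), it takes -pin, giving *wuhpin*.

oif, hizaza, wuhpin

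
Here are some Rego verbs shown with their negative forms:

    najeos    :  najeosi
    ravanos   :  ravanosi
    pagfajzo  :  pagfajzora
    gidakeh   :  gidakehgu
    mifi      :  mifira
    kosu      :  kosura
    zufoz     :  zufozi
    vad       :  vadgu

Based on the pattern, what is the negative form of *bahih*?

bahihgu

The pattern is sibilance of the final sound: -i when the stem ends in a sibilant (*najeos*, *ravanos*, *zufoz*); -gu when the stem ends in a non-sibilant consonant (*gidakeh*, *vad*); -ra when the stem ends in a vowel (*pagfajzo*, *mifi*, *kosu*).
The final sound of *bahih* is /h/, which is a non-sibilant consonant, so the suffix is -gu, giving *bahihgu*.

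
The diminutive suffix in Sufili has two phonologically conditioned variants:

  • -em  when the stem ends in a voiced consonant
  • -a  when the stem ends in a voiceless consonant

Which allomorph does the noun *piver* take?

The final consonant of *piver* is /r/, which is voiced, so the suffix is -em.

-em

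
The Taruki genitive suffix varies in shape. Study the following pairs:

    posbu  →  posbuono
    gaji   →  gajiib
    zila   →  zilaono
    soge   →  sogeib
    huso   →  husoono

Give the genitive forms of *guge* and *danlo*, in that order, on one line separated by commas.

gugeib, danloono

The suffix is conditioned by the last vowel: -ib when the last vowel of the stem is a front vowel (*gaji*, *soge*); -ono when the last vowel of the stem is a back vowel (*posbu*, *zila*, *huso*).
*guge* — last vowel /e/ (a front vowel) → -ib → *gugeib*.
Since the last vowel of *danlo* is /o/ (a back vowel), it takes -ono, giving *danloono*.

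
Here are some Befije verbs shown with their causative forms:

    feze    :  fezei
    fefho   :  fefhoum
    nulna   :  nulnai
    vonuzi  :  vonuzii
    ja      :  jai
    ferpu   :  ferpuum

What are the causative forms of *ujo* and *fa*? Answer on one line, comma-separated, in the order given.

The suffix is conditioned by the last vowel: -um when the last vowel of the stem is a rounded vowel (*fefho*, *ferpu*); -i when the last vowel of the stem is an unrounded vowel (*feze*, *nulna*, *vonuzi*, *ja*).
*ujo* — last vowel /o/ (a rounded vowel) → -um → *ujoum*.
The last vowel of *fa* is /a/, which is an unrounded vowel, so the suffix is -i, giving *fai*.

ujoum, fai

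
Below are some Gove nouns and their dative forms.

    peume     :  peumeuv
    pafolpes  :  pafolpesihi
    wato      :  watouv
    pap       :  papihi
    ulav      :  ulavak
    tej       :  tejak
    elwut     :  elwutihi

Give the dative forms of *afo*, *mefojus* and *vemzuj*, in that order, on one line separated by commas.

afouv, mefojusihi, vemzujak

Looking at the final sound of each stem: -ihi when the stem ends in a voiceless consonant (*pafolpes*, *pap*, *elwut*); -ak when the stem ends in a voiced consonant (*ulav*, *tej*); -uv when the stem ends in a vowel (*peume*, *wato*).
*afo*: final sound = /o/, a vowel → -uv → *afouv*.
*mefojus*: final sound = /s/, a voiceless consonant → -ihi → *mefojusihi*.
The final sound of *vemzuj* is /j/, which is a voiced consonant, so the suffix is -ak, giving *vemzujak*.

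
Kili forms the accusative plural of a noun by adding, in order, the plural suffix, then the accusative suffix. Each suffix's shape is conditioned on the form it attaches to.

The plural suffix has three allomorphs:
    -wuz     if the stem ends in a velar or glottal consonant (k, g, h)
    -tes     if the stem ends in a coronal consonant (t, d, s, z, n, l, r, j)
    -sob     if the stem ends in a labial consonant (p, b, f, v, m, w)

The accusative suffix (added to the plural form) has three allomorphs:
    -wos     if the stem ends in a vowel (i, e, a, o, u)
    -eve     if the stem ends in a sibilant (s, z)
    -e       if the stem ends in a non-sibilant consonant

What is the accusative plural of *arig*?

Since the final consonant of *arig* is /g/ (velar/glottal), it takes -wuz, giving *arigwuz*.
The final sound of the plural form *arigwuz* is /z/, which is a sibilant, so the accusative suffix is -eve, giving *arigwuzeve*.

arigwuzeve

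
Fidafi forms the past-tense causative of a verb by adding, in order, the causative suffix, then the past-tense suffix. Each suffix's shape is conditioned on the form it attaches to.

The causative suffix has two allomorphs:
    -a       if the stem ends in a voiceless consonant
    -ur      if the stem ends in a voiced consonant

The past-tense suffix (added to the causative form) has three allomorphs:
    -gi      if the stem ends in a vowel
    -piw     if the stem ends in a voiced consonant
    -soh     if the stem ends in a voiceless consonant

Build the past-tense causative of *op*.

opagi

*op*: final consonant = /p/, voiceless → -a → *opa*.
Since the final sound of the causative form *opa* is /a/ (a vowel), it takes -gi, giving *opagi*.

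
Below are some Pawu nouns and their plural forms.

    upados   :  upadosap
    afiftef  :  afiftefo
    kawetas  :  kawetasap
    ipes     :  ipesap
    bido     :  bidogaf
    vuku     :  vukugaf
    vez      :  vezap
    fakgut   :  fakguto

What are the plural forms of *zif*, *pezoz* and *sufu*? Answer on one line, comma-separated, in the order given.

zifo, pezozap, sufugaf

The alternation tracks the final sound of the stem — -ap when the stem ends in a sibilant (*upados*, *kawetas*, *ipes*, *vez*); -o when the stem ends in a non-sibilant consonant (*afiftef*, *fakgut*); -gaf when the stem ends in a vowel (*bido*, *vuku*).
*zif* — final sound /f/ (a non-sibilant consonant) → -o → *zifo*.
*pezoz* — final sound /z/ (a sibilant) → -ap → *pezozap*.
*sufu* — final sound /u/ (a vowel) → -gaf → *sufugaf*.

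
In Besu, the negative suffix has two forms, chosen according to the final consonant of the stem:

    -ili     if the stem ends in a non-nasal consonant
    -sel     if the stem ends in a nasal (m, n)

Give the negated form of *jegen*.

jegensel

*jegen*: final consonant = /n/, a nasal → -sel → *jegensel*.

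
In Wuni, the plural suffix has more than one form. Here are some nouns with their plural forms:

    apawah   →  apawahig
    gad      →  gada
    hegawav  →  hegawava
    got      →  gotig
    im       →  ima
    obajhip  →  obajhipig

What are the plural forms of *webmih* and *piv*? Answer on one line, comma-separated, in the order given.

webmihig, piva

The pattern is voicing of the final consonant: -ig when the stem ends in a voiceless consonant (*apawah*, *got*, *obajhip*); -a when the stem ends in a voiced consonant (*gad*, *hegawav*, *im*).
Since the final consonant of *webmih* is /h/ (voiceless), it takes -ig, giving *webmihig*.
*piv*: final consonant = /v/, voiced → -a → *piva*.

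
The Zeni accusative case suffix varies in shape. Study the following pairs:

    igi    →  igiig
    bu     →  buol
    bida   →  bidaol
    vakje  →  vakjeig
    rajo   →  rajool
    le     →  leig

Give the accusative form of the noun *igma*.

igmaol

The suffix is conditioned by the last vowel: -ig when the last vowel of the stem is a front vowel (*igi*, *vakje*, *le*); -ol when the last vowel of the stem is a back vowel (*bu*, *bida*, *rajo*).
*igma* — last vowel /a/ (a back vowel) → -ol → *igmaol*.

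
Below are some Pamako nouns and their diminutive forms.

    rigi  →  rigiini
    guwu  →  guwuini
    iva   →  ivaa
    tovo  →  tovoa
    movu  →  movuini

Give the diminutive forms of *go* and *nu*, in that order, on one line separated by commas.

goa, nuini

Looking at the last vowel of each stem: -ini when the last vowel of the stem is a high vowel (*rigi*, *guwu*, *movu*); -a when the last vowel of the stem is a non-high vowel (*iva*, *tovo*).
*go* — last vowel /o/ (a non-high vowel) → -a → *goa*.
*nu*: last vowel = /u/, a high vowel → -ini → *nuini*.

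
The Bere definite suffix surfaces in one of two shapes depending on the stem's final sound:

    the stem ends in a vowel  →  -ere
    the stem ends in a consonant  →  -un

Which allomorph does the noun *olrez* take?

The final sound of *olrez* is /z/, which is a consonant, so the suffix is -un.

-un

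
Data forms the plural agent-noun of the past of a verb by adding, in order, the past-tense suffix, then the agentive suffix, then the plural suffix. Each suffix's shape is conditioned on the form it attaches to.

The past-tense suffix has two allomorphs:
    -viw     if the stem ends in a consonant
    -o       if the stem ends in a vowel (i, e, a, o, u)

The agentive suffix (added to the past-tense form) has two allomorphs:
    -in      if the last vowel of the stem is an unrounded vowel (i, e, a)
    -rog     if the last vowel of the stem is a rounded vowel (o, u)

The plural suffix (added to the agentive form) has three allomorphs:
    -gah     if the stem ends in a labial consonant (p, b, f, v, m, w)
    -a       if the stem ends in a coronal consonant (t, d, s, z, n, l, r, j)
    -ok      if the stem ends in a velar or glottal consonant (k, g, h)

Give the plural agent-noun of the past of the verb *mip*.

mipviwina

*mip*: final sound = /p/, a consonant → -viw → *mipviw*.
Since the last vowel of the past-tense form *mipviw* is /i/ (an unrounded vowel), it takes -in, giving *mipviwin*.
The agentive form *mipviwin*: final consonant = /n/, coronal → -a → *mipviwina*.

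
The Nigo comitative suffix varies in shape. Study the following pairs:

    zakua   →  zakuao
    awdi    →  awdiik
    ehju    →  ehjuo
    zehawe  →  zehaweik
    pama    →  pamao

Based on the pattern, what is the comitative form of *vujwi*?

vujwiik

The suffix is conditioned by the last vowel: -ik when the last vowel of the stem is a front vowel (*awdi*, *zehawe*); -o when the last vowel of the stem is a back vowel (*zakua*, *ehju*, *pama*).
Since the last vowel of *vujwi* is /i/ (a front vowel), it takes -ik, giving *vujwiik*.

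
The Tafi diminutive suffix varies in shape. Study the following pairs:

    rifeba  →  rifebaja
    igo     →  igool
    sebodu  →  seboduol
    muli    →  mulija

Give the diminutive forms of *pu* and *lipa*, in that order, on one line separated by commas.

puol, lipaja

Looking at the last vowel of each stem: -ol when the last vowel of the stem is a rounded vowel (*igo*, *sebodu*); -ja when the last vowel of the stem is an unrounded vowel (*rifeba*, *muli*).
*pu*: last vowel = /u/, a rounded vowel → -ol → *puol*.
*lipa* — last vowel /a/ (an unrounded vowel) → -ja → *lipaja*.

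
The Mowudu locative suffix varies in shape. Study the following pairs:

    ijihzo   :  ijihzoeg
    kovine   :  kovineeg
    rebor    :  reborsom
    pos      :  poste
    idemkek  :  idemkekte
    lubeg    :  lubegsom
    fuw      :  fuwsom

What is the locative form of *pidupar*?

piduparsom

The suffix is conditioned by the final sound: -te when the stem ends in a voiceless consonant (*pos*, *idemkek*); -som when the stem ends in a voiced consonant (*rebor*, *lubeg*, *fuw*); -eg when the stem ends in a vowel (*ijihzo*, *kovine*).
*pidupar*: final sound = /r/, a voiced consonant → -som → *piduparsom*.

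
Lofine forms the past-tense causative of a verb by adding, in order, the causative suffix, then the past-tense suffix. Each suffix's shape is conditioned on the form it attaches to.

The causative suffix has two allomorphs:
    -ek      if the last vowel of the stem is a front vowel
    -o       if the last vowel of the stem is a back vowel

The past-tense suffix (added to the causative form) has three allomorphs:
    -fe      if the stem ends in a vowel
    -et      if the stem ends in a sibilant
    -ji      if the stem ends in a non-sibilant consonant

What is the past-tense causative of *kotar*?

*kotar* — last vowel /a/ (a back vowel) → -o → *kotaro*.
The final sound of the causative form *kotaro* is /o/, which is a vowel, so the past-tense suffix is -fe, giving *kotarofe*.

kotarofe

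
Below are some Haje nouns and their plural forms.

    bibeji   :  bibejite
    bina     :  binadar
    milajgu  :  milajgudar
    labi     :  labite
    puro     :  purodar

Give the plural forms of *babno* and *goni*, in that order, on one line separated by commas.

babnodar, gonite

The pattern is front/back vowel harmony: -te when the last vowel of the stem is a front vowel (*bibeji*, *labi*); -dar when the last vowel of the stem is a back vowel (*bina*, *milajgu*, *puro*).
*babno* — last vowel /o/ (a back vowel) → -dar → *babnodar*.
Since the last vowel of *goni* is /i/ (a front vowel), it takes -te, giving *gonite*.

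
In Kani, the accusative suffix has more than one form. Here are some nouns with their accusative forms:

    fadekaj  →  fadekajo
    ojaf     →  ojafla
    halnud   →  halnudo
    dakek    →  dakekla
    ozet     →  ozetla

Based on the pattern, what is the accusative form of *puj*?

pujo

The alternation tracks the final consonant of the stem — -la when the stem ends in a voiceless consonant (*ojaf*, *dakek*, *ozet*); -o when the stem ends in a voiced consonant (*fadekaj*, *halnud*).
*puj* — final consonant /j/ (voiced) → -o → *pujo*.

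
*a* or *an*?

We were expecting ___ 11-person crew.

The indefinite article is chosen by the initial *sound* of the following word, not its spelling.
The number *11* is spoken "eleven", beginning with /ɪˈlɛvən/ — a vowel sound.
So the article is *an*: We were expecting an 11-person crew.

an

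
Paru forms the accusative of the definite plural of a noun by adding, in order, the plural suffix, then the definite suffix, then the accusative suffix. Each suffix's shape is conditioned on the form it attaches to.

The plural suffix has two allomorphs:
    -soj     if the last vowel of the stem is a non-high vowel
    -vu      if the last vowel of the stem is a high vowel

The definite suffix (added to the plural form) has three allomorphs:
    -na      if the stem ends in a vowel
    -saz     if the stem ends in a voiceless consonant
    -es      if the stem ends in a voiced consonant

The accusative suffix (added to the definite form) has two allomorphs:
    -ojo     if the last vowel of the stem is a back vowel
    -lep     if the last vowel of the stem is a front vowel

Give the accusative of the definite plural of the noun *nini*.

*nini* — last vowel /i/ (a high vowel) → -vu → *ninivu*.
The plural form *ninivu*: final sound = /u/, a vowel → -na → *ninivuna*.
The last vowel of the definite form *ninivuna* is /a/, which is a back vowel, so the accusative suffix is -ojo, giving *ninivunaojo*.

ninivunaojo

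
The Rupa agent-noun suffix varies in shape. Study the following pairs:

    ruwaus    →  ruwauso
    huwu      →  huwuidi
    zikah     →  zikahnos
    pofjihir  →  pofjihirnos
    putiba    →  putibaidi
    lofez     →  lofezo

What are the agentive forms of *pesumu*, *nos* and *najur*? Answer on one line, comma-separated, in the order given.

pesumuidi, noso, najurnos

The pattern is sibilance of the final sound: -o when the stem ends in a sibilant (*ruwaus*, *lofez*); -nos when the stem ends in a non-sibilant consonant (*zikah*, *pofjihir*); -idi when the stem ends in a vowel (*huwu*, *putiba*).
*pesumu*: final sound = /u/, a vowel → -idi → *pesumuidi*.
Since the final sound of *nos* is /s/ (a sibilant), it takes -o, giving *noso*.
Since the final sound of *najur* is /r/ (a non-sibilant consonant), it takes -nos, giving *najurnos*.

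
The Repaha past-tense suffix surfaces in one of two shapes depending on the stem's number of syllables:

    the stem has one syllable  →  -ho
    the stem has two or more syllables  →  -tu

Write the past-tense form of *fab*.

fabho

*fab* (one syllable) → -ho → *fabho*.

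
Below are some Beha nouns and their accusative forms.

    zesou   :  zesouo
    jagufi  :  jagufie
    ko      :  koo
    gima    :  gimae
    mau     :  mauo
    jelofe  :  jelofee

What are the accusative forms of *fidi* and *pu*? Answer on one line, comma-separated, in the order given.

fidie, puo

The pattern is rounding harmony: -o when the last vowel of the stem is a rounded vowel (*zesou*, *ko*, *mau*); -e when the last vowel of the stem is an unrounded vowel (*jagufi*, *gima*, *jelofe*).
The last vowel of *fidi* is /i/, which is an unrounded vowel, so the suffix is -e, giving *fidie*.
The last vowel of *pu* is /u/, which is a rounded vowel, so the suffix is -o, giving *puo*.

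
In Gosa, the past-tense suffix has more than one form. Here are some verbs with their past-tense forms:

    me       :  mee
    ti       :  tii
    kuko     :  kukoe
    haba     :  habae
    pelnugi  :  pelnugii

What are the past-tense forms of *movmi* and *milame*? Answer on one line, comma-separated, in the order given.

movmii, milamee

The suffix is conditioned by the last vowel: -i when the last vowel of the stem is a high vowel (*ti*, *pelnugi*); -e when the last vowel of the stem is a non-high vowel (*me*, *kuko*, *haba*).
Since the last vowel of *movmi* is /i/ (a high vowel), it takes -i, giving *movmii*.
*milame* — last vowel /e/ (a non-high vowel) → -e → *milamee*.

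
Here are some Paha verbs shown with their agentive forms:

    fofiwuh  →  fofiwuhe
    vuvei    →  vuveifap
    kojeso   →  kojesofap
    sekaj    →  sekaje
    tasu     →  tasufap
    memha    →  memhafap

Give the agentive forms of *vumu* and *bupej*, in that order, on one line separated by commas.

Looking at the final sound of each stem: -e when the stem ends in a consonant (*fofiwuh*, *sekaj*); -fap when the stem ends in a vowel (*vuvei*, *kojeso*, *tasu*, *memha*).
The final sound of *vumu* is /u/, which is a vowel, so the suffix is -fap, giving *vumufap*.
Since the final sound of *bupej* is /j/ (a consonant), it takes -e, giving *bupeje*.

vumufap, bupeje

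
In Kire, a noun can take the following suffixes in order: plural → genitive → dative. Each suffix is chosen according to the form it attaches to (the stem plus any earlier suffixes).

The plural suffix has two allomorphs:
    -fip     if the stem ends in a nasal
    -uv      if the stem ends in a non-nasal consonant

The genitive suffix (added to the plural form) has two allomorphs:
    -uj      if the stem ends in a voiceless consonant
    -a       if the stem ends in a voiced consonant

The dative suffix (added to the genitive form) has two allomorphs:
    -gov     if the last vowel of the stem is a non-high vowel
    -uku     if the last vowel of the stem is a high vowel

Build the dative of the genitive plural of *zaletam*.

zaletamfipujuku

*zaletam* — final consonant /m/ (a nasal) → -fip → *zaletamfip*.
The final consonant of the plural form *zaletamfip* is /p/, which is voiceless, so the genitive suffix is -uj, giving *zaletamfipuj*.
Since the last vowel of the genitive form *zaletamfipuj* is /u/ (a high vowel), it takes -uku, giving *zaletamfipujuku*.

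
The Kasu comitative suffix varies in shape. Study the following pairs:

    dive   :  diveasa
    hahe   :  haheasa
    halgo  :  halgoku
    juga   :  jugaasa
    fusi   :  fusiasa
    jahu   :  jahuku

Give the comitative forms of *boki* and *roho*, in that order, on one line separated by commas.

Looking at the last vowel of each stem: -ku when the last vowel of the stem is a rounded vowel (*halgo*, *jahu*); -asa when the last vowel of the stem is an unrounded vowel (*dive*, *hahe*, *juga*, *fusi*).
Since the last vowel of *boki* is /i/ (an unrounded vowel), it takes -asa, giving *bokiasa*.
*roho* — last vowel /o/ (a rounded vowel) → -ku → *rohoku*.

bokiasa, rohoku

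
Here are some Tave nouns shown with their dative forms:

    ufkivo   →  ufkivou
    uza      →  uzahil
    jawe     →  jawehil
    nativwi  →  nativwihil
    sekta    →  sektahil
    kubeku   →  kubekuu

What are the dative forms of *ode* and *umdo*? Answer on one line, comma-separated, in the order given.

Looking at the last vowel of each stem: -u when the last vowel of the stem is a rounded vowel (*ufkivo*, *kubeku*); -hil when the last vowel of the stem is an unrounded vowel (*uza*, *jawe*, *nativwi*, *sekta*).
The last vowel of *ode* is /e/, which is an unrounded vowel, so the suffix is -hil, giving *odehil*.
*umdo*: last vowel = /o/, a rounded vowel → -u → *umdou*.

odehil, umdou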